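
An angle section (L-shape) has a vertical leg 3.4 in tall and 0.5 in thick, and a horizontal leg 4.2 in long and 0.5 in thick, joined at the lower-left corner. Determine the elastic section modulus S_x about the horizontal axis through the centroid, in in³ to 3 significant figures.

Break the section into simple shapes (no overlaps), measuring from the bottom-left corner of the bounding box.
Vertical leg: 0.5 × 3.4, A = 1.7 in², y = 1.7 in, Ī = 1.6377 in⁴.
Horizontal leg (remainder): 3.7 × 0.5, A = 1.85 in², y = 0.25 in, Ī = 0.038542 in⁴.
Centroid: ȳ = ΣA·y / ΣA = 0.94437 in.
Transfer each piece to the horizontal axis through the centroid using Ī + A·d² with d = y − 0.94437:
  vertical leg: d = 0.75563 in → contributes +2.6083 in⁴
  horizontal leg (remainder): d = -0.69437 in → contributes +0.93051 in⁴
Total I = 3.5388 in⁴.
Extreme fibre distance c = 2.4556 in; S = I/c = 1.4411 in³.

S_x ≈ 1.44 in³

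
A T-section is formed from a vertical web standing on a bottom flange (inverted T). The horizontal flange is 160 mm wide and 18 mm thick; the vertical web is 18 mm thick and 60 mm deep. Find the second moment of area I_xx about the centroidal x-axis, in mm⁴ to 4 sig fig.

I_xx ≈ 1.596 × 10⁶ mm⁴

Decompose the section into non-overlapping parts with the origin at the bottom-left of its bounding rectangle.
Flange: 160 × 18, A = 2 880 mm², y = 9 mm, Ī = 77 760 mm⁴.
Web: 18 × 60, A = 1 080 mm², y = 48 mm, Ī = 324 000 mm⁴.
Centroid: ȳ = ΣA·y / ΣA = 19.6364 mm.
Transfer each piece to the centroidal x-axis using Ī + A·d² with d = y − 19.6364:
  flange: d = -10.6364 mm → contributes +403 581 mm⁴
  web: d = 28.3636 mm → contributes +1 192 856 mm⁴
Total I = 1 596 436 mm⁴.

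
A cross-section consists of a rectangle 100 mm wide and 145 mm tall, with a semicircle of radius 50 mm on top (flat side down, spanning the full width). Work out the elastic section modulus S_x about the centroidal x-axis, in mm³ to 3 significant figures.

Break the section into simple shapes (no overlaps), measuring from the bottom-left corner of the bounding box.
Rectangular body: 100 × 145, A = 14 500 mm², y = 72.5 mm, Ī = 25 405 208 mm⁴.
Semicircular cap: semicircle r = 50, A = 3 927 mm², y = 166.22 mm, Ī = 685 981 mm⁴.
Centroid: ȳ = ΣA·y / ΣA = 92.473 mm.
Transfer each piece to the centroidal x-axis using Ī + A·d² with d = y − 92.473:
  rectangular body: d = -19.973 mm → contributes +31 189 492 mm⁴
  semicircular cap: d = 73.748 mm → contributes +22 043 840 mm⁴
Total I = 53 233 332 mm⁴.
Extreme fibre distance c = 102.53 mm; S = I/c = 519 212 mm³.

S_x ≈ 5.19 × 10⁵ mm³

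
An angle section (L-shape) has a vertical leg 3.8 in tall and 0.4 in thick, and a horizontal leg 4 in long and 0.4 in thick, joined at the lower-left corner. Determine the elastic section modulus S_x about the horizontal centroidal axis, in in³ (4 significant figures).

Treat the section as a set of non-overlapping primitives; coordinates are from the bounding-box lower-left.
Vertical leg: 0.4 × 3.8, A = 1.52 in², y = 1.9 in, Ī = 1.82907 in⁴.
Horizontal leg (remainder): 3.6 × 0.4, A = 1.44 in², y = 0.2 in, Ī = 0.0192 in⁴.
Centroid: ȳ = ΣA·y / ΣA = 1.07297 in.
Transfer each piece to the horizontal centroidal axis using Ī + A·d² with d = y − 1.07297:
  vertical leg: d = 0.827027 in → contributes +2.86871 in⁴
  horizontal leg (remainder): d = -0.872973 in → contributes +1.1166 in⁴
Total I = 3.9853 in⁴.
Extreme fibre distance c = 2.72703 in; S = I/c = 1.46141 in³.

S_x ≈ 1.461 in³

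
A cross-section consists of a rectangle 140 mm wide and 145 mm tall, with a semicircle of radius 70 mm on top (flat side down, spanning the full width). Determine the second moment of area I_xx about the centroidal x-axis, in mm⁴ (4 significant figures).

Treat the section as a set of non-overlapping primitives; coordinates are from the bounding-box lower-left.
Rectangular body: 140 × 145, A = 20 300 mm², y = 72.5 mm, Ī = 35 567 292 mm⁴.
Semicircular cap: semicircle r = 70, A = 7696.9 mm², y = 174.709 mm, Ī = 2 635 265 mm⁴.
Centroid: ȳ = ΣA·y / ΣA = 100.599 mm.
Transfer each piece to the centroidal x-axis using Ī + A·d² with d = y − 100.599:
  rectangular body: d = -28.0993 mm → contributes +51 595 524 mm⁴
  semicircular cap: d = 74.1097 mm → contributes +44 908 521 mm⁴
Total I = 96 504 044 mm⁴.

I_xx ≈ 9.650 × 10⁷ mm⁴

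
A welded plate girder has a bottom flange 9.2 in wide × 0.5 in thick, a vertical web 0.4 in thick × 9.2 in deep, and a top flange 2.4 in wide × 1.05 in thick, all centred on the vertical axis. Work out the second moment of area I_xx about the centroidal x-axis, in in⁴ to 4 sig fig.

Decompose the section into non-overlapping parts with the origin at the bottom-left of its bounding rectangle.
Bottom plate: 9.2 × 0.5, A = 4.6 in², y = 0.25 in, Ī = 0.0958333 in⁴.
Web plate: 0.4 × 9.2, A = 3.68 in², y = 5.1 in, Ī = 25.9563 in⁴.
Top plate: 2.4 × 1.05, A = 2.52 in², y = 10.225 in, Ī = 0.231525 in⁴.
Centroid: ȳ = ΣA·y / ΣA = 4.23009 in.
Transfer each piece to the centroidal x-axis using Ī + A·d² with d = y − 4.23009:
  bottom plate: d = -3.98009 in → contributes +72.9651 in⁴
  web plate: d = 0.869907 in → contributes +28.7411 in⁴
  top plate: d = 5.99491 in → contributes +90.7976 in⁴
Total I = 192.504 in⁴.

I_xx ≈ 192.5 in⁴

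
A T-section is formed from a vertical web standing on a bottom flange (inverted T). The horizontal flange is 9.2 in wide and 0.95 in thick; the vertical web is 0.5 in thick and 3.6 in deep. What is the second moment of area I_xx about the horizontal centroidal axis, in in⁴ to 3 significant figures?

I_xx ≈ 10.3 in⁴

Break the section into simple shapes (no overlaps), measuring from the bottom-left corner of the bounding box.
Flange: 9.2 × 0.95, A = 8.74 in², y = 0.475 in, Ī = 0.65732 in⁴.
Web: 0.5 × 3.6, A = 1.8 in², y = 2.75 in, Ī = 1.944 in⁴.
Centroid: ȳ = ΣA·y / ΣA = 0.86352 in.
Transfer each piece to the horizontal centroidal axis using Ī + A·d² with d = y − 0.86352:
  flange: d = -0.38852 in → contributes +1.9766 in⁴
  web: d = 1.8865 in → contributes +8.3499 in⁴
Total I = 10.326 in⁴.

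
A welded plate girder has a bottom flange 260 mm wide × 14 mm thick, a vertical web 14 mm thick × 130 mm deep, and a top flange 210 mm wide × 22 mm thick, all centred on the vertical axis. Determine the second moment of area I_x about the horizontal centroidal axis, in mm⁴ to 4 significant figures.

I_x ≈ 4.758 × 10⁷ mm⁴

Break the section into simple shapes (no overlaps), measuring from the bottom-left corner of the bounding box.
Bottom plate: 260 × 14, A = 3 640 mm², y = 7 mm, Ī = 59453.3 mm⁴.
Web plate: 14 × 130, A = 1 820 mm², y = 79 mm, Ī = 2 563 167 mm⁴.
Top plate: 210 × 22, A = 4 620 mm², y = 155 mm, Ī = 186 340 mm⁴.
Centroid: ȳ = ΣA·y / ΣA = 87.8333 mm.
Transfer each piece to the horizontal centroidal axis using Ī + A·d² with d = y − 87.8333:
  bottom plate: d = -80.8333 mm → contributes +23 843 314 mm⁴
  web plate: d = -8.83333 mm → contributes +2 705 177 mm⁴
  top plate: d = 67.1667 mm → contributes +21 028 828 mm⁴
Total I = 47 577 320 mm⁴.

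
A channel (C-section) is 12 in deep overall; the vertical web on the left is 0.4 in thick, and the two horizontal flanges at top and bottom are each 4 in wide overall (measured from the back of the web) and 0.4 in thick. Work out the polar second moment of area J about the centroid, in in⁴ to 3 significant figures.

J ≈ 165 in⁴

Split into non-overlapping primitives; take the origin at the lower-left of the bounding box.
Web: 0.4 × 12, A = 4.8 in², y = 6 in, Ī = 57.6 in⁴.
Top flange (beyond web): 3.6 × 0.4, A = 1.44 in², y = 11.8 in, Ī = 0.0192 in⁴.
Bottom flange (beyond web): 3.6 × 0.4, A = 1.44 in², y = 0.2 in, Ī = 0.0192 in⁴.
By symmetry the centroid is at mid-height, ȳ = 6 in.
Transfer each piece to the centroidal x-axis using Ī + A·d² with d = y − 6:
  web: d = 0 in → contributes +57.6 in⁴
  top flange (beyond web): d = 5.8 in → contributes +48.461 in⁴
  bottom flange (beyond web): d = -5.8 in → contributes +48.461 in⁴
Total I = 154.52 in⁴.
For the y-axis: x̄ = 0.95 in.
Repeating about the centroidal y-axis gives I_y = 10.374 in⁴.
Polar second moment: J = I_x + I_y = 164.9 in⁴.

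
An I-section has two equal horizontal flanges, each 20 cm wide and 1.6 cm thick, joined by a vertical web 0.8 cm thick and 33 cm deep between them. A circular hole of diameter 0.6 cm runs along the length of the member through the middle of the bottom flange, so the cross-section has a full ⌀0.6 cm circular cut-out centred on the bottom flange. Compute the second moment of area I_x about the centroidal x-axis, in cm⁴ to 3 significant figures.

Split into non-overlapping primitives; take the origin at the lower-left of the bounding box.
Bottom flange: 20 × 1.6, A = 32 cm², y = 0.8 cm, Ī = 6.8267 cm⁴.
Web: 0.8 × 33, A = 26.4 cm², y = 18.1 cm, Ī = 2395.8 cm⁴.
Top flange: 20 × 1.6, A = 32 cm², y = 35.4 cm, Ī = 6.8267 cm⁴.
Hole (subtracted): ⌀0.6, A = 0.28274 cm², y = 0.8 cm, Ī = 0.0063617 cm⁴.
Centroid: ȳ = ΣA·y / ΣA = 18.154 cm.
Transfer each piece to the centroidal x-axis using Ī + A·d² with d = y − 18.154:
  bottom flange: d = -17.354 cm → contributes +9644.3 cm⁴
  web: d = -0.054279 cm → contributes +2395.9 cm⁴
  top flange: d = 17.246 cm → contributes +9524.1 cm⁴
  hole: d = -17.354 cm → contributes −85.16 cm⁴
Total I = 21 479 cm⁴.

I_x ≈ 2.15 × 10⁴ cm⁴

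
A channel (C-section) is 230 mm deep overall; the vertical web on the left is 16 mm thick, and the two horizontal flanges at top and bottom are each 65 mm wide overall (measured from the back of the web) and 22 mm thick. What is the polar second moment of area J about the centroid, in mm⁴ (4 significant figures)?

J ≈ 4.157 × 10⁷ mm⁴

Treat the section as a set of non-overlapping primitives; coordinates are from the bounding-box lower-left.
Web: 16 × 230, A = 3 680 mm², y = 115 mm, Ī = 16 222 667 mm⁴.
Top flange (beyond web): 49 × 22, A = 1 078 mm², y = 219 mm, Ī = 43479.3 mm⁴.
Bottom flange (beyond web): 49 × 22, A = 1 078 mm², y = 11 mm, Ī = 43479.3 mm⁴.
By symmetry the centroid is at mid-height, ȳ = 115 mm.
Transfer each piece to the centroidal x-axis using Ī + A·d² with d = y − 115:
  web: d = 0 mm → contributes +16 222 667 mm⁴
  top flange (beyond web): d = 104 mm → contributes +11 703 127 mm⁴
  bottom flange (beyond web): d = -104 mm → contributes +11 703 127 mm⁴
Total I = 39 628 921 mm⁴.
For the y-axis: x̄ = 20.0065 mm.
Repeating about the centroidal y-axis gives I_y = 1 945 865 mm⁴.
Polar second moment: J = I_x + I_y = 41 574 786 mm⁴.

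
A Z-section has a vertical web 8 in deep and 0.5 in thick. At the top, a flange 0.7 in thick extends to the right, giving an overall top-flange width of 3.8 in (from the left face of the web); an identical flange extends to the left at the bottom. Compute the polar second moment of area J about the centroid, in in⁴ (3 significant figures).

Treat the section as a set of non-overlapping primitives; coordinates are from the bounding-box lower-left.
Web: 0.5 × 8, A = 4 in², y = 4 in, Ī = 21.333 in⁴.
Top flange (beyond web): 3.3 × 0.7, A = 2.31 in², y = 7.65 in, Ī = 0.094325 in⁴.
Bottom flange (beyond web): 3.3 × 0.7, A = 2.31 in², y = 0.35 in, Ī = 0.094325 in⁴.
Centroid: ȳ = ΣA·y / ΣA = 4 in.
Transfer each piece to the centroidal x-axis using Ī + A·d² with d = y − 4:
  web: d = 0 in → contributes +21.333 in⁴
  top flange (beyond web): d = 3.65 in → contributes +30.869 in⁴
  bottom flange (beyond web): d = -3.65 in → contributes +30.869 in⁴
Total I = 83.072 in⁴.
For the y-axis: x̄ = 3.55 in.
Repeating about the centroidal y-axis gives I_y = 20.954 in⁴.
Polar second moment: J = I_x + I_y = 104.03 in⁴.

J ≈ 104 in⁴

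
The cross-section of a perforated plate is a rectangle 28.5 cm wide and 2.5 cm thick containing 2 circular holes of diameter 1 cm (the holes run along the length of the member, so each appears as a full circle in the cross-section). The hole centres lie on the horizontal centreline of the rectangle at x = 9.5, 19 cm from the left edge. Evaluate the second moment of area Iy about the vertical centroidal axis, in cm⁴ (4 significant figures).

Break the section into simple shapes (no overlaps), measuring from the bottom-left corner of the bounding box.
Plate: 28.5 × 2.5, A = 71.25 cm², x = 14.25 cm, Ī = 4822.73 cm⁴.
Hole 1 (subtracted): ⌀1, A = 0.785398 cm², x = 9.5 cm, Ī = 0.0490874 cm⁴.
Hole 2 (subtracted): ⌀1, A = 0.785398 cm², x = 19 cm, Ī = 0.0490874 cm⁴.
By symmetry the centroid is at mid-width, x̄ = 14.25 cm.
Transfer each piece to the vertical centroidal axis using Ī + A·d² with d = x − 14.25:
  plate: d = 0 cm → contributes +4822.73 cm⁴
  hole 1: d = -4.75 cm → contributes −17.7696 cm⁴
  hole 2: d = 4.75 cm → contributes −17.7696 cm⁴
Total I = 4787.2 cm⁴.

Iy ≈ 4787 cm⁴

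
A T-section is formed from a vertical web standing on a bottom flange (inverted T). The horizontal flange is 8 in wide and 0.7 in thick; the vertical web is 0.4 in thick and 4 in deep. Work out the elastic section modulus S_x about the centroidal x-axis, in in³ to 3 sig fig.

Break the section into simple shapes (no overlaps), measuring from the bottom-left corner of the bounding box.
Flange: 8 × 0.7, A = 5.6 in², y = 0.35 in, Ī = 0.22867 in⁴.
Web: 0.4 × 4, A = 1.6 in², y = 2.7 in, Ī = 2.1333 in⁴.
Centroid: ȳ = ΣA·y / ΣA = 0.87222 in.
Transfer each piece to the centroidal x-axis using Ī + A·d² with d = y − 0.87222:
  flange: d = -0.52222 in → contributes +1.7559 in⁴
  web: d = 1.8278 in → contributes +7.4786 in⁴
Total I = 9.2344 in⁴.
Extreme fibre distance c = 3.8278 in; S = I/c = 2.4125 in³.

S_x ≈ 2.41 in³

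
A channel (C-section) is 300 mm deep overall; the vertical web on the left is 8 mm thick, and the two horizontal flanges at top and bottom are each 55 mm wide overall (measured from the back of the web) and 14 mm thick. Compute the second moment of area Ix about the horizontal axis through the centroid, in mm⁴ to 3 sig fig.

Break the section into simple shapes (no overlaps), measuring from the bottom-left corner of the bounding box.
Web: 8 × 300, A = 2 400 mm², y = 150 mm, Ī = 18 000 000 mm⁴.
Top flange (beyond web): 47 × 14, A = 658 mm², y = 293 mm, Ī = 10 747 mm⁴.
Bottom flange (beyond web): 47 × 14, A = 658 mm², y = 7 mm, Ī = 10 747 mm⁴.
By symmetry the centroid is at mid-height, ȳ = 150 mm.
Transfer each piece to the horizontal axis through the centroid using Ī + A·d² with d = y − 150:
  web: d = 0 mm → contributes +18 000 000 mm⁴
  top flange (beyond web): d = 143 mm → contributes +13 466 189 mm⁴
  bottom flange (beyond web): d = -143 mm → contributes +13 466 189 mm⁴
Total I = 44 932 379 mm⁴.

Ix ≈ 4.49 × 10⁷ mm⁴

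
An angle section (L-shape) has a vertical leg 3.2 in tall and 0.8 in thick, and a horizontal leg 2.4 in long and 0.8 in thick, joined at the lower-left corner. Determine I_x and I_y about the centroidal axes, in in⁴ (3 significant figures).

I_x ≈ 3.48 in⁴, I_y ≈ 1.64 in⁴

Treat the section as a set of non-overlapping primitives; coordinates are from the bounding-box lower-left.
Vertical leg: 0.8 × 3.2, A = 2.56 in², y = 1.6 in, Ī = 2.1845 in⁴.
Horizontal leg (remainder): 1.6 × 0.8, A = 1.28 in², y = 0.4 in, Ī = 0.068267 in⁴.
Centroid: ȳ = ΣA·y / ΣA = 1.2 in.
Transfer each piece to the centroidal x-axis using Ī + A·d² with d = y − 1.2:
  vertical leg: d = 0.4 in → contributes +2.5941 in⁴
  horizontal leg (remainder): d = -0.8 in → contributes +0.88747 in⁴
Total I = 3.4816 in⁴.
For the y-axis: x̄ = 0.8 in.
Repeating about the centroidal y-axis gives I_y = 1.6384 in⁴.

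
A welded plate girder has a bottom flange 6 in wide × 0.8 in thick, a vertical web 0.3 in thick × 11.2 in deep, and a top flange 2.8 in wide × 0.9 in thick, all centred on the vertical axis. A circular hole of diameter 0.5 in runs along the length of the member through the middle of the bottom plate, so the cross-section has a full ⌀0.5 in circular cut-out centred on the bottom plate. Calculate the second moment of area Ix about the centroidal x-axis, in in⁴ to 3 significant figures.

Break the section into simple shapes (no overlaps), measuring from the bottom-left corner of the bounding box.
Bottom plate: 6 × 0.8, A = 4.8 in², y = 0.4 in, Ī = 0.256 in⁴.
Web plate: 0.3 × 11.2, A = 3.36 in², y = 6.4 in, Ī = 35.123 in⁴.
Top plate: 2.8 × 0.9, A = 2.52 in², y = 12.45 in, Ī = 0.1701 in⁴.
Hole (subtracted): ⌀0.5, A = 0.19635 in², y = 0.4 in, Ī = 0.003068 in⁴.
Centroid: ȳ = ΣA·y / ΣA = 5.2195 in.
Transfer each piece to the centroidal x-axis using Ī + A·d² with d = y − 5.2195:
  bottom plate: d = -4.8195 in → contributes +111.75 in⁴
  web plate: d = 1.1805 in → contributes +39.806 in⁴
  top plate: d = 7.2305 in → contributes +131.92 in⁴
  hole: d = -4.8195 in → contributes −4.5638 in⁴
Total I = 278.91 in⁴.

Ix ≈ 279 in⁴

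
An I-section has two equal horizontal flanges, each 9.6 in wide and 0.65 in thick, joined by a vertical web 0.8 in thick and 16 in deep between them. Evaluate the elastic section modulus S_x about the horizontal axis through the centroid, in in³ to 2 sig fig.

S_x ≈ 130 in³

Break the section into simple shapes (no overlaps), measuring from the bottom-left corner of the bounding box.
Bottom flange: 9.6 × 0.65, A = 6.24 in², y = 0.325 in, Ī = 0.2197 in⁴.
Web: 0.8 × 16, A = 12.8 in², y = 8.65 in, Ī = 273.1 in⁴.
Top flange: 9.6 × 0.65, A = 6.24 in², y = 16.98 in, Ī = 0.2197 in⁴.
By symmetry the centroid is at mid-height, ȳ = 8.65 in.
Transfer each piece to the horizontal axis through the centroid using Ī + A·d² with d = y − 8.65:
  bottom flange: d = -8.325 in → contributes +432.7 in⁴
  web: d = 0 in → contributes +273.1 in⁴
  top flange: d = 8.325 in → contributes +432.7 in⁴
Total I = 1 138 in⁴.
Extreme fibre distance c = 8.65 in; S = I/c = 131.6 in³.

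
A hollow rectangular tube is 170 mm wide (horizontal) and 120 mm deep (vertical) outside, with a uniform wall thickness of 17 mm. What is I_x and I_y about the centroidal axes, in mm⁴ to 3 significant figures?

I_x ≈ 1.73 × 10⁷ mm⁴, I_y ≈ 3.11 × 10⁷ mm⁴

Break the section into simple shapes (no overlaps), measuring from the bottom-left corner of the bounding box.
Outer rectangle: 170 × 120, A = 20 400 mm², y = 60 mm, Ī = 24 480 000 mm⁴.
Inner void (subtracted): 136 × 86, A = 11 696 mm², y = 60 mm, Ī = 7 208 635 mm⁴.
By symmetry the centroid is at mid-height, ȳ = 60 mm.
All pieces are centred on the centroidal x-axis, so I = ΣĪ (holes subtracted) = 17 271 365 mm⁴.
Repeating about the centroidal y-axis gives I_y = 31 102 565 mm⁴.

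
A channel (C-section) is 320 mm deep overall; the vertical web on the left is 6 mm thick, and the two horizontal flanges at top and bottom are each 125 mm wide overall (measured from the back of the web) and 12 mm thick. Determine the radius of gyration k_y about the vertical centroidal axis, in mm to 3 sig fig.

k_y ≈ 40.6 mm

Break the section into simple shapes (no overlaps), measuring from the bottom-left corner of the bounding box.
Web: 6 × 320, A = 1 920 mm², x = 3 mm, Ī = 5 760 mm⁴.
Top flange (beyond web): 119 × 12, A = 1 428 mm², x = 65.5 mm, Ī = 1 685 159 mm⁴.
Bottom flange (beyond web): 119 × 12, A = 1 428 mm², x = 65.5 mm, Ī = 1 685 159 mm⁴.
Centroid: x̄ = ΣA·x / ΣA = 40.374 mm.
Transfer each piece to the vertical centroidal axis using Ī + A·d² with d = x − 40.374:
  web: d = -37.374 mm → contributes +2 687 700 mm⁴
  top flange (beyond web): d = 25.126 mm → contributes +2 586 651 mm⁴
  bottom flange (beyond web): d = 25.126 mm → contributes +2 586 651 mm⁴
Total I = 7 861 003 mm⁴.
Radius of gyration: k = √(I/A) = √(7 861 003 / 4 776) = 40.57 mm.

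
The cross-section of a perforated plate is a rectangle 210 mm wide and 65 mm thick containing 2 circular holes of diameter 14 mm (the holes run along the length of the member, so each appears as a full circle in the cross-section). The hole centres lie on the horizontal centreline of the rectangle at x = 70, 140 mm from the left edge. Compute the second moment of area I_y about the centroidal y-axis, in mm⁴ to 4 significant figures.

Decompose the section into non-overlapping parts with the origin at the bottom-left of its bounding rectangle.
Plate: 210 × 65, A = 13 650 mm², x = 105 mm, Ī = 50 163 750 mm⁴.
Hole 1 (subtracted): ⌀14, A = 153.938 mm², x = 70 mm, Ī = 1885.74 mm⁴.
Hole 2 (subtracted): ⌀14, A = 153.938 mm², x = 140 mm, Ī = 1885.74 mm⁴.
By symmetry the centroid is at mid-width, x̄ = 105 mm.
Transfer each piece to the centroidal y-axis using Ī + A·d² with d = x − 105:
  plate: d = 0 mm → contributes +50 163 750 mm⁴
  hole 1: d = -35 mm → contributes −190 460 mm⁴
  hole 2: d = 35 mm → contributes −190 460 mm⁴
Total I = 49 782 830 mm⁴.

I_y ≈ 4.978 × 10⁷ mm⁴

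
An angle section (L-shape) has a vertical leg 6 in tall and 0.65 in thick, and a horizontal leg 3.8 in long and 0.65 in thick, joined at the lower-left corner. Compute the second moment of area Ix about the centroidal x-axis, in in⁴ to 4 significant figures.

Decompose the section into non-overlapping parts with the origin at the bottom-left of its bounding rectangle.
Vertical leg: 0.65 × 6, A = 3.9 in², y = 3 in, Ī = 11.7 in⁴.
Horizontal leg (remainder): 3.15 × 0.65, A = 2.0475 in², y = 0.325 in, Ī = 0.0720891 in⁴.
Centroid: ȳ = ΣA·y / ΣA = 2.0791 in.
Transfer each piece to the centroidal x-axis using Ī + A·d² with d = y − 2.0791:
  vertical leg: d = 0.920902 in → contributes +15.0074 in⁴
  horizontal leg (remainder): d = -1.7541 in → contributes +6.37196 in⁴
Total I = 21.3794 in⁴.

Ix ≈ 21.38 in⁴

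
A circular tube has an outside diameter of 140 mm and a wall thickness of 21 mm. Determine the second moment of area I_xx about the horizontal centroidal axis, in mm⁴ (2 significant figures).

I_xx ≈ 1.4 × 10⁷ mm⁴

Treat the section as a set of non-overlapping primitives; coordinates are from the bounding-box lower-left.
Outer circle: ⌀140, A = 15 394 mm², y = 70 mm, Ī = 18 857 410 mm⁴.
Bore (subtracted): ⌀98, A = 7 543 mm², y = 70 mm, Ī = 4 527 664 mm⁴.
By symmetry the centroid is at mid-height, ȳ = 70 mm.
All pieces are centred on the horizontal centroidal axis, so I = ΣĪ (holes subtracted) = 14 329 746 mm⁴.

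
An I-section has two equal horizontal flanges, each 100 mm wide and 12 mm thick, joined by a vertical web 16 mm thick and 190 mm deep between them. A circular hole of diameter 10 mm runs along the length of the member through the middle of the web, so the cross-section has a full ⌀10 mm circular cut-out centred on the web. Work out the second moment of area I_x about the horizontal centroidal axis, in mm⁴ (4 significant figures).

Split into non-overlapping primitives; take the origin at the lower-left of the bounding box.
Bottom flange: 100 × 12, A = 1 200 mm², y = 6 mm, Ī = 14 400 mm⁴.
Web: 16 × 190, A = 3 040 mm², y = 107 mm, Ī = 9 145 333 mm⁴.
Top flange: 100 × 12, A = 1 200 mm², y = 208 mm, Ī = 14 400 mm⁴.
Hole (subtracted): ⌀10, A = 78.5398 mm², y = 107 mm, Ī = 490.874 mm⁴.
By symmetry the centroid is at mid-height, ȳ = 107 mm.
Transfer each piece to the horizontal centroidal axis using Ī + A·d² with d = y − 107:
  bottom flange: d = -101 mm → contributes +12 255 600 mm⁴
  web: d = 0 mm → contributes +9 145 333 mm⁴
  top flange: d = 101 mm → contributes +12 255 600 mm⁴
  hole: d = 0 mm → contributes −490.874 mm⁴
Total I = 33 656 042 mm⁴.

I_x ≈ 3.366 × 10⁷ mm⁴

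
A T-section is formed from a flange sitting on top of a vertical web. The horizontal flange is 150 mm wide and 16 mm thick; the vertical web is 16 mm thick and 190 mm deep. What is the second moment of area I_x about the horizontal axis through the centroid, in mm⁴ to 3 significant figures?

Break the section into simple shapes (no overlaps), measuring from the bottom-left corner of the bounding box.
Flange: 150 × 16, A = 2 400 mm², y = 198 mm, Ī = 51 200 mm⁴.
Web: 16 × 190, A = 3 040 mm², y = 95 mm, Ī = 9 145 333 mm⁴.
Centroid: ȳ = ΣA·y / ΣA = 140.44 mm.
Transfer each piece to the horizontal axis through the centroid using Ī + A·d² with d = y − 140.44:
  flange: d = 57.559 mm → contributes +8 002 444 mm⁴
  web: d = -45.441 mm → contributes +15 422 631 mm⁴
Total I = 23 425 075 mm⁴.

I_x ≈ 2.34 × 10⁷ mm⁴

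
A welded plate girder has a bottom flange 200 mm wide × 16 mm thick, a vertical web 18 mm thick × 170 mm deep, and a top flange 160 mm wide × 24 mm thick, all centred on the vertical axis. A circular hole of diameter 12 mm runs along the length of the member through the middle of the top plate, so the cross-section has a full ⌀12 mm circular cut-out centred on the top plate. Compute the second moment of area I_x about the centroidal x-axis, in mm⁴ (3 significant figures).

I_x ≈ 7.00 × 10⁷ mm⁴

Treat the section as a set of non-overlapping primitives; coordinates are from the bounding-box lower-left.
Bottom plate: 200 × 16, A = 3 200 mm², y = 8 mm, Ī = 68 267 mm⁴.
Web plate: 18 × 170, A = 3 060 mm², y = 101 mm, Ī = 7 369 500 mm⁴.
Top plate: 160 × 24, A = 3 840 mm², y = 198 mm, Ī = 184 320 mm⁴.
Hole (subtracted): ⌀12, A = 113.1 mm², y = 198 mm, Ī = 1017.9 mm⁴.
Centroid: ȳ = ΣA·y / ΣA = 107.4 mm.
Transfer each piece to the centroidal x-axis using Ī + A·d² with d = y − 107.4:
  bottom plate: d = -99.399 mm → contributes +31 684 997 mm⁴
  web plate: d = -6.3993 mm → contributes +7 494 812 mm⁴
  top plate: d = 90.601 mm → contributes +31 704 884 mm⁴
  hole: d = 90.601 mm → contributes −929 375 mm⁴
Total I = 69 955 317 mm⁴.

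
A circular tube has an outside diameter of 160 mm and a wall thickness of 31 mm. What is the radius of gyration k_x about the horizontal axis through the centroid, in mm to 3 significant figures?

Decompose the section into non-overlapping parts with the origin at the bottom-left of its bounding rectangle.
Outer circle: ⌀160, A = 20 106 mm², y = 80 mm, Ī = 32 169 909 mm⁴.
Bore (subtracted): ⌀98, A = 7 543 mm², y = 80 mm, Ī = 4 527 664 mm⁴.
By symmetry the centroid is at mid-height, ȳ = 80 mm.
All pieces are centred on the horizontal axis through the centroid, so I = ΣĪ (holes subtracted) = 27 642 245 mm⁴.
Radius of gyration: k = √(I/A) = √(27 642 245 / 12 563) = 46.907 mm.

k_x ≈ 46.9 mm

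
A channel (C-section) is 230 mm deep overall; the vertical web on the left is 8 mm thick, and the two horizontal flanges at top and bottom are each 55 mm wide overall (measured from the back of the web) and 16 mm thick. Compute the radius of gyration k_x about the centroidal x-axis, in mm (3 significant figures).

k_x ≈ 87.1 mm

Treat the section as a set of non-overlapping primitives; coordinates are from the bounding-box lower-left.
Web: 8 × 230, A = 1 840 mm², y = 115 mm, Ī = 8 111 333 mm⁴.
Top flange (beyond web): 47 × 16, A = 752 mm², y = 222 mm, Ī = 16 043 mm⁴.
Bottom flange (beyond web): 47 × 16, A = 752 mm², y = 8 mm, Ī = 16 043 mm⁴.
By symmetry the centroid is at mid-height, ȳ = 115 mm.
Transfer each piece to the centroidal x-axis using Ī + A·d² with d = y − 115:
  web: d = 0 mm → contributes +8 111 333 mm⁴
  top flange (beyond web): d = 107 mm → contributes +8 625 691 mm⁴
  bottom flange (beyond web): d = -107 mm → contributes +8 625 691 mm⁴
Total I = 25 362 715 mm⁴.
Radius of gyration: k = √(I/A) = √(25 362 715 / 3 344) = 87.089 mm.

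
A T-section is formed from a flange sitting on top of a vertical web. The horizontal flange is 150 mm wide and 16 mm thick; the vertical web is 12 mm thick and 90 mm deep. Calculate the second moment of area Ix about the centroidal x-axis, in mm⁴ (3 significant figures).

Ix ≈ 2.87 × 10⁶ mm⁴

Treat the section as a set of non-overlapping primitives; coordinates are from the bounding-box lower-left.
Flange: 150 × 16, A = 2 400 mm², y = 98 mm, Ī = 51 200 mm⁴.
Web: 12 × 90, A = 1 080 mm², y = 45 mm, Ī = 729 000 mm⁴.
Centroid: ȳ = ΣA·y / ΣA = 81.552 mm.
Transfer each piece to the centroidal x-axis using Ī + A·d² with d = y − 81.552:
  flange: d = 16.448 mm → contributes +700 510 mm⁴
  web: d = -36.552 mm → contributes +2 171 911 mm⁴
Total I = 2 872 421 mm⁴.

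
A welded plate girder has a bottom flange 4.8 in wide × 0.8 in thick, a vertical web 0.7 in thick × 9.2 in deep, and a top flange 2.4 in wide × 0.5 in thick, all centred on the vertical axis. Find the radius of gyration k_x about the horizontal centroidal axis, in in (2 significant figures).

k_x ≈ 3.7 in

Decompose the section into non-overlapping parts with the origin at the bottom-left of its bounding rectangle.
Bottom plate: 4.8 × 0.8, A = 3.84 in², y = 0.4 in, Ī = 0.2048 in⁴.
Web plate: 0.7 × 9.2, A = 6.44 in², y = 5.4 in, Ī = 45.42 in⁴.
Top plate: 2.4 × 0.5, A = 1.2 in², y = 10.25 in, Ī = 0.025 in⁴.
Centroid: ȳ = ΣA·y / ΣA = 4.234 in.
Transfer each piece to the horizontal centroidal axis using Ī + A·d² with d = y − 4.234:
  bottom plate: d = -3.834 in → contributes +56.67 in⁴
  web plate: d = 1.166 in → contributes +54.17 in⁴
  top plate: d = 6.016 in → contributes +43.45 in⁴
Total I = 154.3 in⁴.
Radius of gyration: k = √(I/A) = √(154.3 / 11.48) = 3.666 in.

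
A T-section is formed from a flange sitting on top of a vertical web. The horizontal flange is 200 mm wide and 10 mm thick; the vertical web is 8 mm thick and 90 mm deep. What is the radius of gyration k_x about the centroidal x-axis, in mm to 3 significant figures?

Break the section into simple shapes (no overlaps), measuring from the bottom-left corner of the bounding box.
Flange: 200 × 10, A = 2 000 mm², y = 95 mm, Ī = 16 667 mm⁴.
Web: 8 × 90, A = 720 mm², y = 45 mm, Ī = 486 000 mm⁴.
Centroid: ȳ = ΣA·y / ΣA = 81.765 mm.
Transfer each piece to the centroidal x-axis using Ī + A·d² with d = y − 81.765:
  flange: d = 13.235 mm → contributes +367 013 mm⁴
  web: d = -36.765 mm → contributes +1 459 183 mm⁴
Total I = 1 826 196 mm⁴.
Radius of gyration: k = √(I/A) = √(1 826 196 / 2 720) = 25.911 mm.

k_x ≈ 25.9 mm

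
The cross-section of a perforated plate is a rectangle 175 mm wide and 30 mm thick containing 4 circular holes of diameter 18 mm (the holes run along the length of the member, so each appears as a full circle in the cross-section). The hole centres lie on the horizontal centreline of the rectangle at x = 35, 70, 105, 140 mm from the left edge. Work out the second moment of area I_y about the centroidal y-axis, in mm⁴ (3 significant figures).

Treat the section as a set of non-overlapping primitives; coordinates are from the bounding-box lower-left.
Plate: 175 × 30, A = 5 250 mm², x = 87.5 mm, Ī = 13 398 438 mm⁴.
Hole 1 (subtracted): ⌀18, A = 254.47 mm², x = 35 mm, Ī = 5 153 mm⁴.
Hole 2 (subtracted): ⌀18, A = 254.47 mm², x = 70 mm, Ī = 5 153 mm⁴.
Hole 3 (subtracted): ⌀18, A = 254.47 mm², x = 105 mm, Ī = 5 153 mm⁴.
Hole 4 (subtracted): ⌀18, A = 254.47 mm², x = 140 mm, Ī = 5 153 mm⁴.
By symmetry the centroid is at mid-width, x̄ = 87.5 mm.
Transfer each piece to the centroidal y-axis using Ī + A·d² with d = x − 87.5:
  plate: d = 0 mm → contributes +13 398 438 mm⁴
  hole 1: d = -52.5 mm → contributes −706 533 mm⁴
  hole 2: d = -17.5 mm → contributes −83 084 mm⁴
  hole 3: d = 17.5 mm → contributes −83 084 mm⁴
  hole 4: d = 52.5 mm → contributes −706 533 mm⁴
Total I = 11 819 203 mm⁴.

I_y ≈ 1.18 × 10⁷ mm⁴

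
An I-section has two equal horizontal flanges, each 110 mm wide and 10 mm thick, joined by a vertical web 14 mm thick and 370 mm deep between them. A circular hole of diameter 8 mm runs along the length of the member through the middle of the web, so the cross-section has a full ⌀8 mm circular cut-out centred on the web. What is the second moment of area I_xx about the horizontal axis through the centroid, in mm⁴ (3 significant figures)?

Split into non-overlapping primitives; take the origin at the lower-left of the bounding box.
Bottom flange: 110 × 10, A = 1 100 mm², y = 5 mm, Ī = 9166.7 mm⁴.
Web: 14 × 370, A = 5 180 mm², y = 195 mm, Ī = 59 095 167 mm⁴.
Top flange: 110 × 10, A = 1 100 mm², y = 385 mm, Ī = 9166.7 mm⁴.
Hole (subtracted): ⌀8, A = 50.265 mm², y = 195 mm, Ī = 201.06 mm⁴.
By symmetry the centroid is at mid-height, ȳ = 195 mm.
Transfer each piece to the horizontal axis through the centroid using Ī + A·d² with d = y − 195:
  bottom flange: d = -190 mm → contributes +39 719 167 mm⁴
  web: d = 0 mm → contributes +59 095 167 mm⁴
  top flange: d = 190 mm → contributes +39 719 167 mm⁴
  hole: d = 0 mm → contributes −201.06 mm⁴
Total I = 138 533 299 mm⁴.

I_xx ≈ 1.39 × 10⁸ mm⁴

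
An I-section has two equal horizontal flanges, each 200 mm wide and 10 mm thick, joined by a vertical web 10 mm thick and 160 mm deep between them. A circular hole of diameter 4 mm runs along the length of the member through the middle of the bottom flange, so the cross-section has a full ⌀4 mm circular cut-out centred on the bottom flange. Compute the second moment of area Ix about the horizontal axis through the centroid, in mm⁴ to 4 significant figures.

Decompose the section into non-overlapping parts with the origin at the bottom-left of its bounding rectangle.
Bottom flange: 200 × 10, A = 2 000 mm², y = 5 mm, Ī = 16666.7 mm⁴.
Web: 10 × 160, A = 1 600 mm², y = 90 mm, Ī = 3 413 333 mm⁴.
Top flange: 200 × 10, A = 2 000 mm², y = 175 mm, Ī = 16666.7 mm⁴.
Hole (subtracted): ⌀4, A = 12.5664 mm², y = 5 mm, Ī = 12.5664 mm⁴.
Centroid: ȳ = ΣA·y / ΣA = 90.1912 mm.
Transfer each piece to the horizontal axis through the centroid using Ī + A·d² with d = y − 90.1912:
  bottom flange: d = -85.1912 mm → contributes +14 531 737 mm⁴
  web: d = -0.191169 mm → contributes +3 413 392 mm⁴
  top flange: d = 84.8088 mm → contributes +14 401 742 mm⁴
  hole: d = -85.1912 mm → contributes −91213.4 mm⁴
Total I = 32 255 658 mm⁴.

Ix ≈ 3.226 × 10⁷ mm⁴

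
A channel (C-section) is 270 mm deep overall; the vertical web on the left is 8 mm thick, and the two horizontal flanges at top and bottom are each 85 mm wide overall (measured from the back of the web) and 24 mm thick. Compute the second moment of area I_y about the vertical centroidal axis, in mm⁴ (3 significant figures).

I_y ≈ 4.30 × 10⁶ mm⁴

Split into non-overlapping primitives; take the origin at the lower-left of the bounding box.
Web: 8 × 270, A = 2 160 mm², x = 4 mm, Ī = 11 520 mm⁴.
Top flange (beyond web): 77 × 24, A = 1 848 mm², x = 46.5 mm, Ī = 913 066 mm⁴.
Bottom flange (beyond web): 77 × 24, A = 1 848 mm², x = 46.5 mm, Ī = 913 066 mm⁴.
Centroid: x̄ = ΣA·x / ΣA = 30.824 mm.
Transfer each piece to the vertical centroidal axis using Ī + A·d² with d = x − 30.824:
  web: d = -26.824 mm → contributes +1 565 672 mm⁴
  top flange (beyond web): d = 15.676 mm → contributes +1 367 201 mm⁴
  bottom flange (beyond web): d = 15.676 mm → contributes +1 367 201 mm⁴
Total I = 4 300 074 mm⁴.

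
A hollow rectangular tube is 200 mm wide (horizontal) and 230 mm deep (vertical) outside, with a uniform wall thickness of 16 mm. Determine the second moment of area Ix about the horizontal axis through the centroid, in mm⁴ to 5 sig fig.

Treat the section as a set of non-overlapping primitives; coordinates are from the bounding-box lower-left.
Outer rectangle: 200 × 230, A = 46 000 mm², y = 115 mm, Ī = 202 783 333 mm⁴.
Inner void (subtracted): 168 × 198, A = 33 264 mm², y = 115 mm, Ī = 108 673 488 mm⁴.
By symmetry the centroid is at mid-height, ȳ = 115 mm.
All pieces are centred on the horizontal axis through the centroid, so I = ΣĪ (holes subtracted) = 94 109 845 mm⁴.

Ix ≈ 9.4110 × 10⁷ mm⁴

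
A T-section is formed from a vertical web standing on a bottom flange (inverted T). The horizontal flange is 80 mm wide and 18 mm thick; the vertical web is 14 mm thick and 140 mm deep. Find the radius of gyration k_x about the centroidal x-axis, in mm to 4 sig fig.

Split into non-overlapping primitives; take the origin at the lower-left of the bounding box.
Flange: 80 × 18, A = 1 440 mm², y = 9 mm, Ī = 38 880 mm⁴.
Web: 14 × 140, A = 1 960 mm², y = 88 mm, Ī = 3 201 333 mm⁴.
Centroid: ȳ = ΣA·y / ΣA = 54.5412 mm.
Transfer each piece to the centroidal x-axis using Ī + A·d² with d = y − 54.5412:
  flange: d = -45.5412 mm → contributes +3 025 438 mm⁴
  web: d = 33.4588 mm → contributes +5 395 539 mm⁴
Total I = 8 420 978 mm⁴.
Radius of gyration: k = √(I/A) = √(8 420 978 / 3 400) = 49.767 mm.

k_x ≈ 49.77 mm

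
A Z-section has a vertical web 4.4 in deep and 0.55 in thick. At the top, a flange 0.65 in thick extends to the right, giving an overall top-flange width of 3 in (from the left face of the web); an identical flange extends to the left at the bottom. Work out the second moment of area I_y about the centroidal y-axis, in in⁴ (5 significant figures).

Decompose the section into non-overlapping parts with the origin at the bottom-left of its bounding rectangle.
Web: 0.55 × 4.4, A = 2.42 in², x = 2.725 in, Ī = 0.06100417 in⁴.
Top flange (beyond web): 2.45 × 0.65, A = 1.5925 in², x = 4.225 in, Ī = 0.7965818 in⁴.
Bottom flange (beyond web): 2.45 × 0.65, A = 1.5925 in², x = 1.225 in, Ī = 0.7965818 in⁴.
Centroid: x̄ = ΣA·x / ΣA = 2.725 in.
Transfer each piece to the centroidal y-axis using Ī + A·d² with d = x − 2.725:
  web: d = 0 in → contributes +0.06100417 in⁴
  top flange (beyond web): d = 1.5 in → contributes +4.379707 in⁴
  bottom flange (beyond web): d = -1.5 in → contributes +4.379707 in⁴
Total I = 8.820418 in⁴.

I_y ≈ 8.8204 in⁴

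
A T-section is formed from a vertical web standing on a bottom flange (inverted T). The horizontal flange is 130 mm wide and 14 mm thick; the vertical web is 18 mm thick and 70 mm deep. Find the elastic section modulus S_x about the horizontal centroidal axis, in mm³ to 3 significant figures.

Split into non-overlapping primitives; take the origin at the lower-left of the bounding box.
Flange: 130 × 14, A = 1 820 mm², y = 7 mm, Ī = 29 727 mm⁴.
Web: 18 × 70, A = 1 260 mm², y = 49 mm, Ī = 514 500 mm⁴.
Centroid: ȳ = ΣA·y / ΣA = 24.182 mm.
Transfer each piece to the horizontal centroidal axis using Ī + A·d² with d = y − 24.182:
  flange: d = -17.182 mm → contributes +567 018 mm⁴
  web: d = 24.818 mm → contributes +1 290 587 mm⁴
Total I = 1 857 605 mm⁴.
Extreme fibre distance c = 59.818 mm; S = I/c = 31 054 mm³.

S_x ≈ 3.11 × 10⁴ mm³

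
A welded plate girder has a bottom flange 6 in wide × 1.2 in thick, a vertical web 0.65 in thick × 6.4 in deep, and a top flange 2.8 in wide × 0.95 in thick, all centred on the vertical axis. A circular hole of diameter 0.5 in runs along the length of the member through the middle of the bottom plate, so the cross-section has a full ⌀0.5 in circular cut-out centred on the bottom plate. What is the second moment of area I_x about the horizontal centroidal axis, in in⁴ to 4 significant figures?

I_x ≈ 131.8 in⁴

Decompose the section into non-overlapping parts with the origin at the bottom-left of its bounding rectangle.
Bottom plate: 6 × 1.2, A = 7.2 in², y = 0.6 in, Ī = 0.864 in⁴.
Web plate: 0.65 × 6.4, A = 4.16 in², y = 4.4 in, Ī = 14.1995 in⁴.
Top plate: 2.8 × 0.95, A = 2.66 in², y = 8.075 in, Ī = 0.200054 in⁴.
Hole (subtracted): ⌀0.5, A = 0.19635 in², y = 0.6 in, Ī = 0.00306796 in⁴.
Centroid: ȳ = ΣA·y / ΣA = 3.18192 in.
Transfer each piece to the horizontal centroidal axis using Ī + A·d² with d = y − 3.18192:
  bottom plate: d = -2.58192 in → contributes +48.8613 in⁴
  web plate: d = 1.21808 in → contributes +20.3718 in⁴
  top plate: d = 4.89308 in → contributes +63.8865 in⁴
  hole: d = -2.58192 in → contributes −1.31199 in⁴
Total I = 131.808 in⁴.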